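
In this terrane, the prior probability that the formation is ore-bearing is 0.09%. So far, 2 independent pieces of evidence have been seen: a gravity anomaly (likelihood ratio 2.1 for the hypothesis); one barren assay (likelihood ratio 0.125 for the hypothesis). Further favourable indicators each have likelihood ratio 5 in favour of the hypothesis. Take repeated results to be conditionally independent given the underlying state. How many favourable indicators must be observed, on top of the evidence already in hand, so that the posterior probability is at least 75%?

6

Prior odds = 0.0009/0.9991 = 9/9991.
Combined Bayes factor of the evidence already in hand = 2.1 × 0.125 = 0.2625.
Odds after that evidence = (9/9991) × 0.2625 = 189/799280.
Target odds = 0.75/0.25 = 3.
Need 5ⁿ ≥ 3 ÷ (189/799280) = 799280/63.
5⁵ = 3125 falls short of 799280/63 but 5⁶ = 15625 reaches it, so n = 6.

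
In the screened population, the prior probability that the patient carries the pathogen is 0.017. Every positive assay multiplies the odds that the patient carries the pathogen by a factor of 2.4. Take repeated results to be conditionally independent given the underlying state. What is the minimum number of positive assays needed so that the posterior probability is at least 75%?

Prior odds: 0.017 ÷ 0.983 = 17/983.
Likelihood ratio per positive assay = 2.4.
Target posterior odds = 0.75/0.25 = 3.
Need (17/983) × 2.4ⁿ ≥ 3, i.e. 2.4ⁿ ≥ 2949/17.
2.4⁵ = 79.62624 falls short of 2949/17 but 2.4⁶ = 2985984/15625 reaches it, so n = 6.

6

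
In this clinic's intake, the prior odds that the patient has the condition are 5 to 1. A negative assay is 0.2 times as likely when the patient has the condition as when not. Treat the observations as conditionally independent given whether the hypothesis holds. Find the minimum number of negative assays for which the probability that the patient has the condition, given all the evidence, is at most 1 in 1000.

6

Prior odds = 5.
Likelihood ratio per negative assay = 0.2.
Target odds: 0.001 ÷ 0.999 = 1/999.
Need 5 × 0.2ⁿ ≤ 1/999, i.e. 0.2ⁿ ≤ 1/4995.
0.2⁵ = 0.00032 is still above 1/4995 but 0.2⁶ = 1/15625 is at or below it, so n = 6.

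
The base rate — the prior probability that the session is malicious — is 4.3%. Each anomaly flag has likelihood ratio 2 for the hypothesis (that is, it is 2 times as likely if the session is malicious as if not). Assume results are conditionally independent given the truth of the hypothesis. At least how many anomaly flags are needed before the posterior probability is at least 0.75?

7

Prior odds = 0.043/0.957 = 43/957.
Likelihood ratio per anomaly flag = 2.
Target posterior odds = 0.75/0.25 = 3.
Require 2ⁿ ≥ 3 ÷ (43/957) = 2871/43.
2⁶ = 64 falls short of 2871/43 but 2⁷ = 128 reaches it, so n = 7.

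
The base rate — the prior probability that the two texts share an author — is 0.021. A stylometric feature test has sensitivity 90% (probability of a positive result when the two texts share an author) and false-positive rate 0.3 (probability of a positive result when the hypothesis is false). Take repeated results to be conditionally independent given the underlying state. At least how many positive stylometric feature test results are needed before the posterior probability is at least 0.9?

6

Prior odds: 0.021 ÷ 0.979 = 21/979.
Likelihood ratio of a positive result = 0.9/0.3 = 3.
Target odds: 0.9 ÷ 0.1 = 9.
Need (21/979) × 3ⁿ ≥ 9, i.e. 3ⁿ ≥ 2937/7.
3⁵ = 243 falls short of 2937/7 but 3⁶ = 729 reaches it, so n = 6.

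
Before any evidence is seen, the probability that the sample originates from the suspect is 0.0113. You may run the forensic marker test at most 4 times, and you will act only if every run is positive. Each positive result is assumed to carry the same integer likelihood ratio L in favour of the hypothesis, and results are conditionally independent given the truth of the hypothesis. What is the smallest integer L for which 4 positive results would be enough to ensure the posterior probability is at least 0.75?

5

Prior odds = 0.0113/0.9887 = 113/9887.
Target odds = 0.75/0.25 = 3.
Need L⁴ ≥ 3 ÷ (113/9887) = 29661/113.
4⁴ = 256 < 29661/113 ≤ 625 = 5⁴, so L = 5.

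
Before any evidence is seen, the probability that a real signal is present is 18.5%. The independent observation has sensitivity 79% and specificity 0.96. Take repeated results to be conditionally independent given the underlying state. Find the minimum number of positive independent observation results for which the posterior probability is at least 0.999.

3

Prior odds: 0.185 ÷ 0.815 = 37/163.
False-positive rate = 1 − 0.96 = 0.04; likelihood ratio of a positive = 0.79/0.04 = 19.75.
Target posterior odds = 0.999/0.001 = 999.
Require 19.75ⁿ ≥ 999 ÷ (37/163) = 4401.
19.75² = 390.0625 falls short of 4401 but 19.75³ = 7703.734375 reaches it, so n = 3.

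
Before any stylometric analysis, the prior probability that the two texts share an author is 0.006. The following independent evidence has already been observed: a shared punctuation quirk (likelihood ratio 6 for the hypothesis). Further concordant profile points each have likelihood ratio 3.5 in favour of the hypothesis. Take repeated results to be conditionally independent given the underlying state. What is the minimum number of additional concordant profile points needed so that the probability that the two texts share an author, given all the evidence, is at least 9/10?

Prior odds = 0.006/0.994 = 3/497.
Bayes factor of the evidence already in hand = 6.
Odds after that evidence = (3/497) × 6 = 18/497.
Target odds = 0.9/0.1 = 9.
Need 3.5ⁿ ≥ 9 ÷ (18/497) = 248.5.
3.5⁴ = 150.0625 falls short of 248.5 but 3.5⁵ = 525.21875 reaches it, so n = 5.

5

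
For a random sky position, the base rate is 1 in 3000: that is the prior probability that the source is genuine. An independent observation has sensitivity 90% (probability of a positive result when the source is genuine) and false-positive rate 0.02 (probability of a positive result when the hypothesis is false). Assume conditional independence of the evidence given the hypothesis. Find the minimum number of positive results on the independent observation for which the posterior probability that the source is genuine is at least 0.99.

4

Prior odds: (1/3000) ÷ (2999/3000) = 1/2999.
Likelihood ratio of a positive result = 0.9/0.02 = 45.
Target odds: 0.99 ÷ 0.01 = 99.
Need (1/2999) × 45ⁿ ≥ 99, i.e. 45ⁿ ≥ 296901.
45³ = 91125 falls short of 296901 but 45⁴ = 4100625 reaches it, so n = 4.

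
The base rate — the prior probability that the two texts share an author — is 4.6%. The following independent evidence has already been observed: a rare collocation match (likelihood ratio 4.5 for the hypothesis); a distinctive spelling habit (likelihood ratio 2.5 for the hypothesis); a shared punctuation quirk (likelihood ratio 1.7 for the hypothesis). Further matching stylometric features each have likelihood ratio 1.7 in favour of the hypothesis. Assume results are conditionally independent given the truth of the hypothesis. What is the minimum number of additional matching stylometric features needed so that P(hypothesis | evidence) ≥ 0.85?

Prior odds = 0.046/0.954 = 23/477.
Combined Bayes factor of the evidence already in hand = 4.5 × 2.5 × 1.7 = 19.125.
Odds after that evidence = (23/477) × 19.125 = 391/424.
Target odds = 0.85/0.15 = 17/3.
Need 1.7ⁿ ≥ 17/3 ÷ (391/424) = 424/69.
1.7³ = 4.913 falls short of 424/69 but 1.7⁴ = 8.3521 reaches it, so n = 4.

4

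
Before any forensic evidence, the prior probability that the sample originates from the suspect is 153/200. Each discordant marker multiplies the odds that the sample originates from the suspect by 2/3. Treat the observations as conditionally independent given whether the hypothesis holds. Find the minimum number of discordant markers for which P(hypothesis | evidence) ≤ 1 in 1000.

Prior odds = 0.765/0.235 = 153/47.
Likelihood ratio per discordant marker = 2/3.
Target posterior odds = 0.001/0.999 = 1/999.
Require (2/3)ⁿ ≤ 1/999 ÷ (153/47) = 47/152847.
(2/3)¹⁹ ≈0.000451093 is still above 47/152847 but (2/3)²⁰ ≈0.000300729 is at or below it, so n = 20.

20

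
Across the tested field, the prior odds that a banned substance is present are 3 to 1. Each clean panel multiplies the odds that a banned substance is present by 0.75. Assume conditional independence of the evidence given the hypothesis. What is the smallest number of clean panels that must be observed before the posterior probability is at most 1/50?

18

Prior odds = 3.
Likelihood ratio per clean panel = 0.75.
Target odds: 0.02 ÷ 0.98 = 1/49.
Require 0.75ⁿ ≤ 1/49 ÷ 3 = 1/147.
0.75¹⁷ ≈0.00751695 is still above 1/147 but 0.75¹⁸ ≈0.00563771 is at or below it, so n = 18.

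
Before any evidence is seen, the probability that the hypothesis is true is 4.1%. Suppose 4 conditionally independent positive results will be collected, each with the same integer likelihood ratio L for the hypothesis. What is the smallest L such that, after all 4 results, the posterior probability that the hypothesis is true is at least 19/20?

Prior odds = 0.041/0.959 = 41/959.
Target odds = 0.95/0.05 = 19.
Need L⁴ ≥ 19 ÷ (41/959) = 18221/41.
4⁴ = 256 < 18221/41 ≤ 625 = 5⁴, so L = 5.

5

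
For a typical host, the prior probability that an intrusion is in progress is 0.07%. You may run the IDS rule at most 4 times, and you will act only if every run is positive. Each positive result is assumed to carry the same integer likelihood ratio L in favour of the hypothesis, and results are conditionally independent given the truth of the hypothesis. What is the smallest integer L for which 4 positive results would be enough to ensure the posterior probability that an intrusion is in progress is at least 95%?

13

Prior odds = 0.0007/0.9993 = 7/9993.
Target odds = 0.95/0.05 = 19.
Need L⁴ ≥ 19 ÷ (7/9993) = 189867/7.
12⁴ = 20736 < 189867/7 ≤ 28561 = 13⁴, so L = 13.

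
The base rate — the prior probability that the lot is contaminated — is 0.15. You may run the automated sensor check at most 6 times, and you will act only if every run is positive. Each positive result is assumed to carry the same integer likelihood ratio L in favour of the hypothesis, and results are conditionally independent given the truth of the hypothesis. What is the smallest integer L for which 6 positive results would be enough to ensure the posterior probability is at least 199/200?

Prior odds = 0.15/0.85 = 3/17.
Target odds = 0.995/0.005 = 199.
Need L⁶ ≥ 199 ÷ (3/17) = 3383/3.
3⁶ = 729 < 3383/3 ≤ 4096 = 4⁶, so L = 4.

4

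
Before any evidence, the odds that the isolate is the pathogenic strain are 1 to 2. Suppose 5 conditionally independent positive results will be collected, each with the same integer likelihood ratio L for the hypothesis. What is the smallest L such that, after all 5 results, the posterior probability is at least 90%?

2

Prior odds = 0.5.
Target odds = 0.9/0.1 = 9.
Need L⁵ ≥ 9 ÷ 0.5 = 18.
1⁵ = 1 < 18 ≤ 32 = 2⁵, so L = 2.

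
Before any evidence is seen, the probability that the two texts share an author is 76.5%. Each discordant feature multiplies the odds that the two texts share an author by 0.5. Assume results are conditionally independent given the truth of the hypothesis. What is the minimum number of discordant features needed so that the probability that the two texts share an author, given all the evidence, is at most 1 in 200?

10

Prior odds: 0.765 ÷ 0.235 = 153/47.
Likelihood ratio per discordant feature = 0.5.
Target odds: 0.005 ÷ 0.995 = 1/199.
Need (153/47) × 0.5ⁿ ≤ 1/199, i.e. 0.5ⁿ ≤ 47/30447.
0.5⁹ = 0.001953125 is still above 47/30447 but 0.5¹⁰ = 1/1024 is at or below it, so n = 10.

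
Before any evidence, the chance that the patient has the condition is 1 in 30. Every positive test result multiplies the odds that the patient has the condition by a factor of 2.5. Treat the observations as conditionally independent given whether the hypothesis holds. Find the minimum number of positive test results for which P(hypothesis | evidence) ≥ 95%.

7

Prior odds = (1/30)/(29/30) = 1/29.
Likelihood ratio per positive test result = 2.5.
Target posterior odds = 0.95/0.05 = 19.
Need (1/29) × 2.5ⁿ ≥ 19, i.e. 2.5ⁿ ≥ 551.
2.5⁶ = 244.140625 falls short of 551 but 2.5⁷ = 610.3515625 reaches it, so n = 7.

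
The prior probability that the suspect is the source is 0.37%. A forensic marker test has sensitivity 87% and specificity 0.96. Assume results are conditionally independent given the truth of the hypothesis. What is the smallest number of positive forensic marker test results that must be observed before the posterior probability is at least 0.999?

5

Prior odds: 0.0037 ÷ 0.9963 = 37/9963.
False-positive rate = 1 − 0.96 = 0.04; likelihood ratio of a positive = 0.87/0.04 = 21.75.
Target posterior odds = 0.999/0.001 = 999.
Need (37/9963) × 21.75ⁿ ≥ 999, i.e. 21.75ⁿ ≥ 269001.
21.75⁴ = 57289761/256 falls short of 269001 but 21.75⁵ ≈4.86739e+06 reaches it, so n = 5.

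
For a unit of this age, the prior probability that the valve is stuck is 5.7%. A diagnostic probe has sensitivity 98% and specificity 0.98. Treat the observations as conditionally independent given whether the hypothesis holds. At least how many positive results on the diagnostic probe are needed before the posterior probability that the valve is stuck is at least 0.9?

2

Prior odds = 0.057/0.943 = 57/943.
False-positive rate = 1 − 0.98 = 0.02; likelihood ratio of a positive = 0.98/0.02 = 49.
Target posterior odds = 0.9/0.1 = 9.
Need (57/943) × 49ⁿ ≥ 9, i.e. 49ⁿ ≥ 2829/19.
49¹ = 49 falls short of 2829/19 but 49² = 2401 reaches it, so n = 2.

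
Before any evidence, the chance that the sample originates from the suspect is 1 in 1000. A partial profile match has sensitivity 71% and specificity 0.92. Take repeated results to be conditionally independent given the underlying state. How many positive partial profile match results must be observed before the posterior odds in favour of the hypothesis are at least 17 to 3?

4

Prior odds: 0.001 ÷ 0.999 = 1/999.
False-positive rate = 1 − 0.92 = 0.08; likelihood ratio of a positive = 0.71/0.08 = 8.875.
Target odds = 17/3.
Need (1/999) × 8.875ⁿ ≥ 17/3, i.e. 8.875ⁿ ≥ 5661.
8.875³ = 357911/512 falls short of 5661 but 8.875⁴ = 25411681/4096 reaches it, so n = 4.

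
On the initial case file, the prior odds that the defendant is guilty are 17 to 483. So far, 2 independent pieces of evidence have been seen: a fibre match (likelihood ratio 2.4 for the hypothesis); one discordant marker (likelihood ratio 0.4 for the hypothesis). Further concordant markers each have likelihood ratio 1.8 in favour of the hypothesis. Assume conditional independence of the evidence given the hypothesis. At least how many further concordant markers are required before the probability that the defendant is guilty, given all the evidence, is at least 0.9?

Prior odds = 17/483.
Combined Bayes factor of the evidence already in hand = 2.4 × 0.4 = 0.96.
Odds after that evidence = (17/483) × 0.96 = 136/4025.
Target odds = 0.9/0.1 = 9.
Need 1.8ⁿ ≥ 9 ÷ (136/4025) = 36225/136.
1.8⁹ = 387420489/1953125 falls short of 36225/136 but 1.8¹⁰ ≈357.047 reaches it, so n = 10.

10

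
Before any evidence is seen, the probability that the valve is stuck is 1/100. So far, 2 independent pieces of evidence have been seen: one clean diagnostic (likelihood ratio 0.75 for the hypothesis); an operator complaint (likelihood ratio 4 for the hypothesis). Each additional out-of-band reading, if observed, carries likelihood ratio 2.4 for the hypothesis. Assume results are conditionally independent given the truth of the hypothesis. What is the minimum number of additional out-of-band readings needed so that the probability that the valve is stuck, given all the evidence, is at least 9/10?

7

Prior odds = 0.01/0.99 = 1/99.
Combined Bayes factor of the evidence already in hand = 0.75 × 4 = 3.
Odds after that evidence = (1/99) × 3 = 1/33.
Target odds = 0.9/0.1 = 9.
Need 2.4ⁿ ≥ 9 ÷ (1/33) = 297.
2.4⁶ = 2985984/15625 falls short of 297 but 2.4⁷ = 35831808/78125 reaches it, so n = 7.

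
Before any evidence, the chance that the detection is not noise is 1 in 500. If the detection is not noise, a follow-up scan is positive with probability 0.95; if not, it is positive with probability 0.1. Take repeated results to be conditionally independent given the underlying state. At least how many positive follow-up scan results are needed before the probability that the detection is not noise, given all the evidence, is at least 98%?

5

Prior odds = 0.002/0.998 = 1/499.
Likelihood ratio of a positive = 0.95/0.1 = 9.5.
Target posterior odds = 0.98/0.02 = 49.
Require 9.5ⁿ ≥ 49 ÷ (1/499) = 24451.
9.5⁴ = 8145.0625 falls short of 24451 but 9.5⁵ = 77378.09375 reaches it, so n = 5.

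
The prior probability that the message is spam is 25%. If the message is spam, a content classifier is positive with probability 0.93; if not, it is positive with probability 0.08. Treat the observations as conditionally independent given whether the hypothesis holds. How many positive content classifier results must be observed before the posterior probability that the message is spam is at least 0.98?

3

Prior odds: 0.25 ÷ 0.75 = 1/3.
Likelihood ratio of a positive = 0.93/0.08 = 11.625.
Target odds: 0.98 ÷ 0.02 = 49.
Need (1/3) × 11.625ⁿ ≥ 49, i.e. 11.625ⁿ ≥ 147.
11.625² = 135.140625 falls short of 147 but 11.625³ = 804357/512 reaches it, so n = 3.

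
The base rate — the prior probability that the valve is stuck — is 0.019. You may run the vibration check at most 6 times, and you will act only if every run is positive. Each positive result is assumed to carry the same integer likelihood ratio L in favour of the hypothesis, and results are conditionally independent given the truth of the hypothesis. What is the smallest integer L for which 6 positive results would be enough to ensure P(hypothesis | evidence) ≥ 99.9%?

Prior odds = 0.019/0.981 = 19/981.
Target odds = 0.999/0.001 = 999.
Need L⁶ ≥ 999 ÷ (19/981) = 980019/19.
6⁶ = 46656 < 980019/19 ≤ 117649 = 7⁶, so L = 7.

7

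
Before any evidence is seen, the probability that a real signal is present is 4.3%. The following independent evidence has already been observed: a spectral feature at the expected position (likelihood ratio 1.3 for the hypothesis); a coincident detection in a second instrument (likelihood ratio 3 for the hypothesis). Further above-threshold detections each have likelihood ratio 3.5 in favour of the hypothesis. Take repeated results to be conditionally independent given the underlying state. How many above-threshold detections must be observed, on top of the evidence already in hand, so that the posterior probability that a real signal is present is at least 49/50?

5

Prior odds = 0.043/0.957 = 43/957.
Combined Bayes factor of the evidence already in hand = 1.3 × 3 = 3.9.
Odds after that evidence = (43/957) × 3.9 = 559/3190.
Target odds = 0.98/0.02 = 49.
Need 3.5ⁿ ≥ 49 ÷ (559/3190) = 156310/559.
3.5⁴ = 150.0625 falls short of 156310/559 but 3.5⁵ = 525.21875 reaches it, so n = 5.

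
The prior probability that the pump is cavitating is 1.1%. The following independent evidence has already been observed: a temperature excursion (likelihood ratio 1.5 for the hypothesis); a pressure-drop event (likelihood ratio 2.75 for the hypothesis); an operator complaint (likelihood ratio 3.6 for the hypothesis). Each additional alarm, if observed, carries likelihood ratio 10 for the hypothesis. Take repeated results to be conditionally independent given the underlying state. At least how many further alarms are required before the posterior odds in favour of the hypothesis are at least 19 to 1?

Prior odds = 0.011/0.989 = 11/989.
Combined Bayes factor of the evidence already in hand = 1.5 × 2.75 × 3.6 = 14.85.
Odds after that evidence = (11/989) × 14.85 = 3267/19780.
Target odds = 19.
Need 10ⁿ ≥ 19 ÷ (3267/19780) = 375820/3267.
10² = 100 falls short of 375820/3267 but 10³ = 1000 reaches it, so n = 3.

3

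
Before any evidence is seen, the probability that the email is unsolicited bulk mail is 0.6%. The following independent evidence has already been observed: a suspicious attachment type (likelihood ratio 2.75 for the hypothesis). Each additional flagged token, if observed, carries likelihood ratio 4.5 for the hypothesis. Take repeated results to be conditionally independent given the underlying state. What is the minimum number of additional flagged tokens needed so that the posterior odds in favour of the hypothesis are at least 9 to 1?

5

Prior odds = 0.006/0.994 = 3/497.
Bayes factor of the evidence already in hand = 2.75.
Odds after that evidence = (3/497) × 2.75 = 33/1988.
Target odds = 9.
Need 4.5ⁿ ≥ 9 ÷ (33/1988) = 5964/11.
4.5⁴ = 410.0625 falls short of 5964/11 but 4.5⁵ = 1845.28125 reaches it, so n = 5.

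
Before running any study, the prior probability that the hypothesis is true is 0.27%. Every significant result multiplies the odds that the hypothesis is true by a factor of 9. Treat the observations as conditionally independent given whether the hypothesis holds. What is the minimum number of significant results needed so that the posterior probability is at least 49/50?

5

Prior odds: 0.0027 ÷ 0.9973 = 27/9973.
Likelihood ratio per significant result = 9.
Target posterior odds = 0.98/0.02 = 49.
Need (27/9973) × 9ⁿ ≥ 49, i.e. 9ⁿ ≥ 488677/27.
9⁴ = 6561 falls short of 488677/27 but 9⁵ = 59049 reaches it, so n = 5.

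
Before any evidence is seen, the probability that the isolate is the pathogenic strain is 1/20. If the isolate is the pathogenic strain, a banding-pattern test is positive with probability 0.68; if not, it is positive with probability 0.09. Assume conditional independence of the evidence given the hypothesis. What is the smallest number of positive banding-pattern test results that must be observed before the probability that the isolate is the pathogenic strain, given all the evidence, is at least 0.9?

3

Prior odds = 0.05/0.95 = 1/19.
Likelihood ratio of a positive = 0.68/0.09 = 68/9.
Target odds: 0.9 ÷ 0.1 = 9.
Require (68/9)ⁿ ≥ 9 ÷ (1/19) = 171.
(68/9)² = 4624/81 falls short of 171 but (68/9)³ = 314432/729 reaches it, so n = 3.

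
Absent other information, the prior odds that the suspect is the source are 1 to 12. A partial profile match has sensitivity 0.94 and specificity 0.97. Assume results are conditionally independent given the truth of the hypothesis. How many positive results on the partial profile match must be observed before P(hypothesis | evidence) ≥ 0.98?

Prior odds = 1/12.
False-positive rate = 1 − 0.97 = 0.03; likelihood ratio of a positive = 0.94/0.03 = 94/3.
Target odds: 0.98 ÷ 0.02 = 49.
Need (1/12) × (94/3)ⁿ ≥ 49, i.e. (94/3)ⁿ ≥ 588.
(94/3)¹ = 94/3 falls short of 588 but (94/3)² = 8836/9 reaches it, so n = 2.

2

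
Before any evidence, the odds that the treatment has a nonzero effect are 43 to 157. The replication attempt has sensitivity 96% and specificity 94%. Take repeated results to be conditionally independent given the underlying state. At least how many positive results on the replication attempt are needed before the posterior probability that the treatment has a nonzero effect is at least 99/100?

Prior odds = 43/157.
False-positive rate = 1 − 0.94 = 0.06; likelihood ratio of a positive = 0.96/0.06 = 16.
Target posterior odds = 0.99/0.01 = 99.
Need (43/157) × 16ⁿ ≥ 99, i.e. 16ⁿ ≥ 15543/43.
16² = 256 falls short of 15543/43 but 16³ = 4096 reaches it, so n = 3.

3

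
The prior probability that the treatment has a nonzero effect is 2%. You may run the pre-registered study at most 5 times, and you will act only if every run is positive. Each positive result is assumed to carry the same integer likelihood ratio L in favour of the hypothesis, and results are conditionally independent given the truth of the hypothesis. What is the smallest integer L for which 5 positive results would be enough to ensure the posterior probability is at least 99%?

6

Prior odds = 0.02/0.98 = 1/49.
Target odds = 0.99/0.01 = 99.
Need L⁵ ≥ 99 ÷ (1/49) = 4851.
5⁵ = 3125 < 4851 ≤ 7776 = 6⁵, so L = 6.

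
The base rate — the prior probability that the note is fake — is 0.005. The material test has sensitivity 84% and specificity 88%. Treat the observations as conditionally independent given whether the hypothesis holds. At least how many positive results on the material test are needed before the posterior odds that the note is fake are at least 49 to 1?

5

Prior odds: 0.005 ÷ 0.995 = 1/199.
False-positive rate = 1 − 0.88 = 0.12; likelihood ratio of a positive = 0.84/0.12 = 7.
Target odds = 49.
Need (1/199) × 7ⁿ ≥ 49, i.e. 7ⁿ ≥ 9751.
7⁴ = 2401 falls short of 9751 but 7⁵ = 16807 reaches it, so n = 5.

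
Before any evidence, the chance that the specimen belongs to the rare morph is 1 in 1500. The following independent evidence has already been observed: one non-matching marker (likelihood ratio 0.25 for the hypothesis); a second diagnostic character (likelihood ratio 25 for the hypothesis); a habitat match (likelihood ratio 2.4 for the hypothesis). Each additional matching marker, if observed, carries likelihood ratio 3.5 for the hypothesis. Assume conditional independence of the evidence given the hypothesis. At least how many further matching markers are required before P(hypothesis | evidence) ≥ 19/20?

7

Prior odds = (1/1500)/(1499/1500) = 1/1499.
Combined Bayes factor of the evidence already in hand = 0.25 × 25 × 2.4 = 15.
Odds after that evidence = (1/1499) × 15 = 15/1499.
Target odds = 0.95/0.05 = 19.
Need 3.5ⁿ ≥ 19 ÷ (15/1499) = 28481/15.
3.5⁶ = 1838.265625 falls short of 28481/15 but 3.5⁷ = 823543/128 reaches it, so n = 7.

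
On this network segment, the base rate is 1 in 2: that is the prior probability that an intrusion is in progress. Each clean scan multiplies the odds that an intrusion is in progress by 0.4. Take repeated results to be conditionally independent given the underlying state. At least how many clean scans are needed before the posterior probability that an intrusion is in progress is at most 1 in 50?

5

Prior odds: 0.5 ÷ 0.5 = 1.
Likelihood ratio per clean scan = 0.4.
Target posterior odds = 0.02/0.98 = 1/49.
Need 1 × 0.4ⁿ ≤ 1/49, i.e. 0.4ⁿ ≤ 1/49.
0.4⁴ = 0.0256 is still above 1/49 but 0.4⁵ = 0.01024 is at or below it, so n = 5.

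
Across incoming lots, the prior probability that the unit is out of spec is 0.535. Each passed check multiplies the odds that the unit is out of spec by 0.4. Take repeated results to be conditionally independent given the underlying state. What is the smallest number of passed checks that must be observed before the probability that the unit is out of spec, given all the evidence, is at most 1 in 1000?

8

Prior odds = 0.535/0.465 = 107/93.
Likelihood ratio per passed check = 0.4.
Target posterior odds = 0.001/0.999 = 1/999.
Need (107/93) × 0.4ⁿ ≤ 1/999, i.e. 0.4ⁿ ≤ 31/35631.
0.4⁷ = 128/78125 is still above 31/35631 but 0.4⁸ = 256/390625 is at or below it, so n = 8.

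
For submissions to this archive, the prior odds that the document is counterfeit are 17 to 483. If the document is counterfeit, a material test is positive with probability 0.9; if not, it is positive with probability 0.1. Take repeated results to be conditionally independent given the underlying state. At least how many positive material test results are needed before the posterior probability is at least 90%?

Prior odds = 17/483.
Likelihood ratio of a positive = 0.9/0.1 = 9.
Target posterior odds = 0.9/0.1 = 9.
Require 9ⁿ ≥ 9 ÷ (17/483) = 4347/17.
9² = 81 falls short of 4347/17 but 9³ = 729 reaches it, so n = 3.

3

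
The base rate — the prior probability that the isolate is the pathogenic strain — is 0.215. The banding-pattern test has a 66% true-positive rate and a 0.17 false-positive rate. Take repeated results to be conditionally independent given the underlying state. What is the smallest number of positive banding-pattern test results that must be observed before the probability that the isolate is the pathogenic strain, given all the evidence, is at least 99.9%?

Prior odds = 0.215/0.785 = 43/157.
Likelihood ratio of a positive result = 0.66/0.17 = 66/17.
Target odds: 0.999 ÷ 0.001 = 999.
Need (43/157) × (66/17)ⁿ ≥ 999, i.e. (66/17)ⁿ ≥ 156843/43.
(66/17)⁶ ≈3424.29 falls short of 156843/43 but (66/17)⁷ ≈13294.3 reaches it, so n = 7.

7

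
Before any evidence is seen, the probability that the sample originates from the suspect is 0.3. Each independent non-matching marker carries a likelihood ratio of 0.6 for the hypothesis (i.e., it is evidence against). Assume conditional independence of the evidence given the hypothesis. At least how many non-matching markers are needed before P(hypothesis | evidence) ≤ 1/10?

Prior odds = 0.3/0.7 = 3/7.
Likelihood ratio per non-matching marker = 0.6.
Target odds: 0.1 ÷ 0.9 = 1/9.
Need (3/7) × 0.6ⁿ ≤ 1/9, i.e. 0.6ⁿ ≤ 7/27.
0.6² = 0.36 is still above 7/27 but 0.6³ = 0.216 is at or below it, so n = 3.

3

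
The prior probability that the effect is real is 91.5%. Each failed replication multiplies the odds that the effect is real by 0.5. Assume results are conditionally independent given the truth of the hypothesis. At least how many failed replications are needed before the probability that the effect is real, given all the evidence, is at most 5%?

Prior odds = 0.915/0.085 = 183/17.
Likelihood ratio per failed replication = 0.5.
Target odds: 0.05 ÷ 0.95 = 1/19.
Require 0.5ⁿ ≤ 1/19 ÷ (183/17) = 17/3477.
0.5⁷ = 0.0078125 is still above 17/3477 but 0.5⁸ = 0.00390625 is at or below it, so n = 8.

8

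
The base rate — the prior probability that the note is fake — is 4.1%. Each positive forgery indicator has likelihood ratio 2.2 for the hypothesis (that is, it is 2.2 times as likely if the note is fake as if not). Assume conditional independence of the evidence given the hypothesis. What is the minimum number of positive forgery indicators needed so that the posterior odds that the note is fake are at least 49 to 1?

Prior odds: 0.041 ÷ 0.959 = 41/959.
Likelihood ratio per positive forgery indicator = 2.2.
Target odds = 49.
Need (41/959) × 2.2ⁿ ≥ 49, i.e. 2.2ⁿ ≥ 46991/41.
2.2⁸ = 214358881/390625 falls short of 46991/41 but 2.2⁹ ≈1207.27 reaches it, so n = 9.

9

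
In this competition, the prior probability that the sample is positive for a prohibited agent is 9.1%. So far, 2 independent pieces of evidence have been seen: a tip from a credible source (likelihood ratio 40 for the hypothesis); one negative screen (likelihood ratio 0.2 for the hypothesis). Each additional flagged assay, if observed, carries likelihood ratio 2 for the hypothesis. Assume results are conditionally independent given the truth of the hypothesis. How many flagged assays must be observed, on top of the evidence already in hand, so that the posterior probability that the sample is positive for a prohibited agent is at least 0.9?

4

Prior odds = 0.091/0.909 = 91/909.
Combined Bayes factor of the evidence already in hand = 40 × 0.2 = 8.
Odds after that evidence = (91/909) × 8 = 728/909.
Target odds = 0.9/0.1 = 9.
Need 2ⁿ ≥ 9 ÷ (728/909) = 8181/728.
2³ = 8 falls short of 8181/728 but 2⁴ = 16 reaches it, so n = 4.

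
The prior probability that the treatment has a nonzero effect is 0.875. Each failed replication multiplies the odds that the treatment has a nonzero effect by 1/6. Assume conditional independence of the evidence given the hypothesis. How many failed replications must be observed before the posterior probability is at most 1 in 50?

4

Prior odds: 0.875 ÷ 0.125 = 7.
Likelihood ratio per failed replication = 1/6.
Target posterior odds = 0.02/0.98 = 1/49.
Require (1/6)ⁿ ≤ 1/49 ÷ 7 = 1/343.
(1/6)³ = 1/216 is still above 1/343 but (1/6)⁴ = 1/1296 is at or below it, so n = 4.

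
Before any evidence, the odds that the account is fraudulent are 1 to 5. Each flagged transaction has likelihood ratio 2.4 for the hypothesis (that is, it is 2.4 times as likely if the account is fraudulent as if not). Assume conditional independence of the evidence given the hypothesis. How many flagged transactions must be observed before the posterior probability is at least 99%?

8

Prior odds = 0.2.
Likelihood ratio per flagged transaction = 2.4.
Target odds: 0.99 ÷ 0.01 = 99.
Require 2.4ⁿ ≥ 99 ÷ 0.2 = 495.
2.4⁷ = 35831808/78125 falls short of 495 but 2.4⁸ = 429981696/390625 reaches it, so n = 8.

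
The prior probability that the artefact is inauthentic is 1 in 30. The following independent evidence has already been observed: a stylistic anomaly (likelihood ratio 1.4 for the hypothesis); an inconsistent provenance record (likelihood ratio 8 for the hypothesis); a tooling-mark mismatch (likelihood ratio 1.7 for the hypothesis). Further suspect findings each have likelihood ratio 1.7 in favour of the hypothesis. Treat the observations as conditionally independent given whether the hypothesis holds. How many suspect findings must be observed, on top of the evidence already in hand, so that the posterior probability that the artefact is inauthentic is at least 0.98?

Prior odds = (1/30)/(29/30) = 1/29.
Combined Bayes factor of the evidence already in hand = 1.4 × 8 × 1.7 = 19.04.
Odds after that evidence = (1/29) × 19.04 = 476/725.
Target odds = 0.98/0.02 = 49.
Need 1.7ⁿ ≥ 49 ÷ (476/725) = 5075/68.
1.7⁸ ≈69.7576 falls short of 5075/68 but 1.7⁹ ≈118.588 reaches it, so n = 9.

9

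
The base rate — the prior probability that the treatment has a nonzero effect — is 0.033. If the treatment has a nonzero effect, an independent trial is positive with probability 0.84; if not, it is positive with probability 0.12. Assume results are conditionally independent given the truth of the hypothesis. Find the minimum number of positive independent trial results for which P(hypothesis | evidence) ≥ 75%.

3

Prior odds: 0.033 ÷ 0.967 = 33/967.
Likelihood ratio of a positive = 0.84/0.12 = 7.
Target odds: 0.75 ÷ 0.25 = 3.
Require 7ⁿ ≥ 3 ÷ (33/967) = 967/11.
7² = 49 falls short of 967/11 but 7³ = 343 reaches it, so n = 3.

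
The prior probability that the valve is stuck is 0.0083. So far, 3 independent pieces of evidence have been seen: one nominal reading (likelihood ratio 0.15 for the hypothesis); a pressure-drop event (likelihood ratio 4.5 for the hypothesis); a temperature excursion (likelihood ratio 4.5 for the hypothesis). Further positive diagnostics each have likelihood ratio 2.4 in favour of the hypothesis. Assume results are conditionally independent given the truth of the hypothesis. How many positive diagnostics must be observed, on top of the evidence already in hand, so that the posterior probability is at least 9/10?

Prior odds = 0.0083/0.9917 = 83/9917.
Combined Bayes factor of the evidence already in hand = 0.15 × 4.5 × 4.5 = 3.0375.
Odds after that evidence = (83/9917) × 3.0375 = 20169/793360.
Target odds = 0.9/0.1 = 9.
Need 2.4ⁿ ≥ 9 ÷ (20169/793360) = 793360/2241.
2.4⁶ = 2985984/15625 falls short of 793360/2241 but 2.4⁷ = 35831808/78125 reaches it, so n = 7.

7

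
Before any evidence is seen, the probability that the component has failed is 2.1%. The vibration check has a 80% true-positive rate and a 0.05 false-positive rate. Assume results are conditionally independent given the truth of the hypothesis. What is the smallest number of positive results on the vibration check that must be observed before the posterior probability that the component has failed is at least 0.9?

Prior odds = 0.021/0.979 = 21/979.
Likelihood ratio of a positive result = 0.8/0.05 = 16.
Target posterior odds = 0.9/0.1 = 9.
Require 16ⁿ ≥ 9 ÷ (21/979) = 2937/7.
16² = 256 falls short of 2937/7 but 16³ = 4096 reaches it, so n = 3.

3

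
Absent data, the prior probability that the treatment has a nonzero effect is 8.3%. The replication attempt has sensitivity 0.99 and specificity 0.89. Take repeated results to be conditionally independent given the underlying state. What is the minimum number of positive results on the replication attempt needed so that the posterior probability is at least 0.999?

Prior odds = 0.083/0.917 = 83/917.
False-positive rate = 1 − 0.89 = 0.11; likelihood ratio of a positive = 0.99/0.11 = 9.
Target posterior odds = 0.999/0.001 = 999.
Need (83/917) × 9ⁿ ≥ 999, i.e. 9ⁿ ≥ 916083/83.
9⁴ = 6561 falls short of 916083/83 but 9⁵ = 59049 reaches it, so n = 5.

5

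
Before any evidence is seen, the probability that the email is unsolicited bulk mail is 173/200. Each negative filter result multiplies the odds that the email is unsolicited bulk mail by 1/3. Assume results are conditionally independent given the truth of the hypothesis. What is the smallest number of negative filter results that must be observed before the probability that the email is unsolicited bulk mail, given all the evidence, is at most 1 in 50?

6

Prior odds: 0.865 ÷ 0.135 = 173/27.
Likelihood ratio per negative filter result = 1/3.
Target posterior odds = 0.02/0.98 = 1/49.
Require (1/3)ⁿ ≤ 1/49 ÷ (173/27) = 27/8477.
(1/3)⁵ = 1/243 is still above 27/8477 but (1/3)⁶ = 1/729 is at or below it, so n = 6.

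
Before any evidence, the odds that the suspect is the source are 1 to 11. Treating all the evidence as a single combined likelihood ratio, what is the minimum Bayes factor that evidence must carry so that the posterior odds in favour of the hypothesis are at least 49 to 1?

Prior odds = 1/11.
Target odds = 49.
Required Bayes factor = 49 ÷ (1/11) = 539.

539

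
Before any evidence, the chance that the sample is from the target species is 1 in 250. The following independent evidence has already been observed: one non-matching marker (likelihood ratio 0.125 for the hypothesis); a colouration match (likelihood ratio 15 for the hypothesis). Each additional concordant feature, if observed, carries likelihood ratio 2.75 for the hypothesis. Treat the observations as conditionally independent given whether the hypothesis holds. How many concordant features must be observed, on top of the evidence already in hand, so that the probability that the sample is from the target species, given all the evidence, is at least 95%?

Prior odds = 0.004/0.996 = 1/249.
Combined Bayes factor of the evidence already in hand = 0.125 × 15 = 1.875.
Odds after that evidence = (1/249) × 1.875 = 5/664.
Target odds = 0.95/0.05 = 19.
Need 2.75ⁿ ≥ 19 ÷ (5/664) = 2523.2.
2.75⁷ = 19487171/16384 falls short of 2523.2 but 2.75⁸ = 214358881/65536 reaches it, so n = 8.

8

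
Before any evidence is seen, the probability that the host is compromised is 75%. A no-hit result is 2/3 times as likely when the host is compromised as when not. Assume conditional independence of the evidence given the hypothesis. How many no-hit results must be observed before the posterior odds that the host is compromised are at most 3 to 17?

Prior odds: 0.75 ÷ 0.25 = 3.
Likelihood ratio per no-hit result = 2/3.
Target odds = 3/17.
Require (2/3)ⁿ ≤ 3/17 ÷ 3 = 1/17.
(2/3)⁶ = 64/729 is still above 1/17 but (2/3)⁷ = 128/2187 is at or below it, so n = 7.

7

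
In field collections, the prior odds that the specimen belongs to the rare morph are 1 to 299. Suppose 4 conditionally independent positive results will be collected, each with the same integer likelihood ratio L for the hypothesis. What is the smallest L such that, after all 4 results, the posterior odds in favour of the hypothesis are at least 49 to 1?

12

Prior odds = 1/299.
Target odds = 49.
Need L⁴ ≥ 49 ÷ (1/299) = 14651.
11⁴ = 14641 < 14651 ≤ 20736 = 12⁴, so L = 12.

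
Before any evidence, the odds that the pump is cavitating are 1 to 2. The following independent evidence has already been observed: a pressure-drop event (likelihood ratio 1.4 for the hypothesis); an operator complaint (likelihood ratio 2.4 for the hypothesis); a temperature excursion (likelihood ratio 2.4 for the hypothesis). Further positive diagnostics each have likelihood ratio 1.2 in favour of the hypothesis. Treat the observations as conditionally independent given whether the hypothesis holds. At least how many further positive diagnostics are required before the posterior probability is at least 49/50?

14

Prior odds = 0.5.
Combined Bayes factor of the evidence already in hand = 1.4 × 2.4 × 2.4 = 8.064.
Odds after that evidence = 0.5 × 8.064 = 4.032.
Target odds = 0.98/0.02 = 49.
Need 1.2ⁿ ≥ 49 ÷ 4.032 = 875/72.
1.2¹³ ≈10.6993 falls short of 875/72 but 1.2¹⁴ ≈12.8392 reaches it, so n = 14.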